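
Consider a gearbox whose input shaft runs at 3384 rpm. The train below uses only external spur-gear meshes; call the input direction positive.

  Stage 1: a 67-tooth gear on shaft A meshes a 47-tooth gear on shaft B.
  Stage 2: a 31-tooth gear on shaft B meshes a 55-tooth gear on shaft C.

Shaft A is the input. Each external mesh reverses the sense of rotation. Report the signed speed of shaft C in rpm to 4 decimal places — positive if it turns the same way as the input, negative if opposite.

+2718.9818 rpm (same as input, |ω| = 2718.9818 rpm)

Stage 1 [67T→47T]: ω = 3384.0000×67/47 = 4824.0000 rpm, dir flips to −; running = −4824.0000
Stage 2 [31T→55T]: ω = 4824.0000×31/55 = 2718.9818 rpm, dir flips to +; running = +2718.9818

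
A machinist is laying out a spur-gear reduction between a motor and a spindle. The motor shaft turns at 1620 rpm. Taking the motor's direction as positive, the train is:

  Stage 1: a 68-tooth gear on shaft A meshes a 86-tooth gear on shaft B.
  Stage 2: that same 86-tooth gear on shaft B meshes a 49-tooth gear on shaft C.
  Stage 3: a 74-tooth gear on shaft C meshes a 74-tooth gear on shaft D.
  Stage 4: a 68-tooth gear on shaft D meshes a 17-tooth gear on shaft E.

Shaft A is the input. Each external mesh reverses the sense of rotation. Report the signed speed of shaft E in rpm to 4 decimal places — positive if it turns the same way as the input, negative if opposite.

+8992.6531 rpm (same as input, |ω| = 8992.6531 rpm)

Stage 1 [68T→86T]: ω = 1620.0000×68/86 = 1280.9302 rpm, dir flips to −; running = −1280.9302
Stage 2 [86T→49T]: ω = 1280.9302×86/49 = 2248.1633 rpm, dir flips to +; running = +2248.1633
Stage 3 [74T→74T]: ω = 2248.1633×74/74 = 2248.1633 rpm, dir flips to −; running = −2248.1633
Stage 4 [68T→17T]: ω = 2248.1633×68/17 = 8992.6531 rpm, dir flips to +; running = +8992.6531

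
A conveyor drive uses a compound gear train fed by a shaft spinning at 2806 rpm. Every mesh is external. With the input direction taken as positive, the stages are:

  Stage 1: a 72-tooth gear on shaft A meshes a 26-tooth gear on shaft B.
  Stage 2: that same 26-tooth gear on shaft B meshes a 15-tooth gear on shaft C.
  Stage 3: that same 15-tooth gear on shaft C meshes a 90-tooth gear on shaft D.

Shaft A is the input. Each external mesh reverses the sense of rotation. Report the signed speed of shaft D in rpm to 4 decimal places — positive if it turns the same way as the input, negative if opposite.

Stage 1 [72T→26T]: ω = 2806.0000×72/26 = 7770.4615 rpm, dir flips to −; running = −7770.4615
Stage 2 [26T→15T]: ω = 7770.4615×26/15 = 13468.8000 rpm, dir flips to +; running = +13468.8000
Stage 3 [15T→90T]: ω = 13468.8000×15/90 = 2244.8000 rpm, dir flips to −; running = −2244.8000

-2244.8000 rpm (opposite to input, |ω| = 2244.8000 rpm)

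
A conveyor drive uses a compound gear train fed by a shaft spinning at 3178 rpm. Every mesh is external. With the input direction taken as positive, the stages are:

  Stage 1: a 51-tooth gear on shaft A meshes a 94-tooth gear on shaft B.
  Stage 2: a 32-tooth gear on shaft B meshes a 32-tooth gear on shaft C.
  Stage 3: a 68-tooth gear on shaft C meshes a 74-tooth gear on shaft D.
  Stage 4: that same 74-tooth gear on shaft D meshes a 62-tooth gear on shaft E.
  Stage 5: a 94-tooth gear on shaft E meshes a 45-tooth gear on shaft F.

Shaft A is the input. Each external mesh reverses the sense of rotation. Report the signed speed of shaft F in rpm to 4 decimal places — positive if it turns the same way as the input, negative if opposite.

Stage 1 [51T→94T]: ω = 3178.0000×51/94 = 1724.2340 rpm, dir flips to −; running = −1724.2340
Stage 2 [32T→32T]: ω = 1724.2340×32/32 = 1724.2340 rpm, dir flips to +; running = +1724.2340
Stage 3 [68T→74T]: ω = 1724.2340×68/74 = 1584.4313 rpm, dir flips to −; running = −1584.4313
Stage 4 [74T→62T]: ω = 1584.4313×74/62 = 1891.0954 rpm, dir flips to +; running = +1891.0954
Stage 5 [94T→45T]: ω = 1891.0954×94/45 = 3950.2882 rpm, dir flips to −; running = −3950.2882

-3950.2882 rpm (opposite to input, |ω| = 3950.2882 rpm)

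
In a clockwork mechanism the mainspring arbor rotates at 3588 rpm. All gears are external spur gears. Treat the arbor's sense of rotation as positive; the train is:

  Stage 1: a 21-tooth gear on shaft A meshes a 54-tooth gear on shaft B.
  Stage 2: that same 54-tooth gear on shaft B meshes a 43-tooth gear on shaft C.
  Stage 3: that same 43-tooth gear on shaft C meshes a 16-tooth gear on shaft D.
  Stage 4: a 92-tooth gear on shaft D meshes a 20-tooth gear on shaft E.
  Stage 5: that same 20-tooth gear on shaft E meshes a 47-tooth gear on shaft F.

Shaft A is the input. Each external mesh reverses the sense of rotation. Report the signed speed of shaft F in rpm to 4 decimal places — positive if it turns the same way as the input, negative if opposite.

-9218.1064 rpm (opposite to input, |ω| = 9218.1064 rpm)

Stage 1 [21T→54T]: ω = 3588.0000×21/54 = 1395.3333 rpm, dir flips to −; running = −1395.3333
Stage 2 [54T→43T]: ω = 1395.3333×54/43 = 1752.2791 rpm, dir flips to +; running = +1752.2791
Stage 3 [43T→16T]: ω = 1752.2791×43/16 = 4709.2500 rpm, dir flips to −; running = −4709.2500
Stage 4 [92T→20T]: ω = 4709.2500×92/20 = 21662.5500 rpm, dir flips to +; running = +21662.5500
Stage 5 [20T→47T]: ω = 21662.5500×20/47 = 9218.1064 rpm, dir flips to −; running = −9218.1064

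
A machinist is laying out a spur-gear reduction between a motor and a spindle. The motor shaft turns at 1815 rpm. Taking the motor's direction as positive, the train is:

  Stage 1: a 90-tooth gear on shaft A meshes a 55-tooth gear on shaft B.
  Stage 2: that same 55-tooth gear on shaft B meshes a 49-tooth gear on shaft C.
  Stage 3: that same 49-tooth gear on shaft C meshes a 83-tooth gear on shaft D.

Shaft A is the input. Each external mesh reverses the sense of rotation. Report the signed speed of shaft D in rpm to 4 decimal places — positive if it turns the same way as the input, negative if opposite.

-1968.0723 rpm (opposite to input, |ω| = 1968.0723 rpm)

Stage 1 [90T→55T]: ω = 1815.0000×90/55 = 2970.0000 rpm, dir flips to −; running = −2970.0000
Stage 2 [55T→49T]: ω = 2970.0000×55/49 = 3333.6735 rpm, dir flips to +; running = +3333.6735
Stage 3 [49T→83T]: ω = 3333.6735×49/83 = 1968.0723 rpm, dir flips to −; running = −1968.0723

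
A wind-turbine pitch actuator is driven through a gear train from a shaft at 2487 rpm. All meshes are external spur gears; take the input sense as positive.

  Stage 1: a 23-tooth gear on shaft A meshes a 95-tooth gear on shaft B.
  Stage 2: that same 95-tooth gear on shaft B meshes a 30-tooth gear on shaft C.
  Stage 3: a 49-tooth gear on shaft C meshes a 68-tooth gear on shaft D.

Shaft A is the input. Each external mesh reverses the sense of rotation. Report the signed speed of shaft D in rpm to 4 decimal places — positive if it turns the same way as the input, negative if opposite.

Stage 1 [23T→95T]: ω = 2487.0000×23/95 = 602.1158 rpm, dir flips to −; running = −602.1158
Stage 2 [95T→30T]: ω = 602.1158×95/30 = 1906.7000 rpm, dir flips to +; running = +1906.7000
Stage 3 [49T→68T]: ω = 1906.7000×49/68 = 1373.9456 rpm, dir flips to −; running = −1373.9456

-1373.9456 rpm (opposite to input, |ω| = 1373.9456 rpm)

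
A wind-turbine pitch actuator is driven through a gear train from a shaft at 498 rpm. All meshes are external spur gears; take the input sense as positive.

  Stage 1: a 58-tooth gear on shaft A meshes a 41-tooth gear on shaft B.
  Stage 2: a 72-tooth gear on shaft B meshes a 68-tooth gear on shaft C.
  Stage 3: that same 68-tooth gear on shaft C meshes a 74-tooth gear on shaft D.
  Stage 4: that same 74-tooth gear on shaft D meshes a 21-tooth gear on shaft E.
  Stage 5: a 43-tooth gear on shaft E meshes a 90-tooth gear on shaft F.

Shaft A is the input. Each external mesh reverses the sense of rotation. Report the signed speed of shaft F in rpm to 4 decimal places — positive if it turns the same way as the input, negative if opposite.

Stage 1 [58T→41T]: ω = 498.0000×58/41 = 704.4878 rpm, dir flips to −; running = −704.4878
Stage 2 [72T→68T]: ω = 704.4878×72/68 = 745.9283 rpm, dir flips to +; running = +745.9283
Stage 3 [68T→74T]: ω = 745.9283×68/74 = 685.4476 rpm, dir flips to −; running = −685.4476
Stage 4 [74T→21T]: ω = 685.4476×74/21 = 2415.3868 rpm, dir flips to +; running = +2415.3868
Stage 5 [43T→90T]: ω = 2415.3868×43/90 = 1154.0181 rpm, dir flips to −; running = −1154.0181

-1154.0181 rpm (opposite to input, |ω| = 1154.0181 rpm)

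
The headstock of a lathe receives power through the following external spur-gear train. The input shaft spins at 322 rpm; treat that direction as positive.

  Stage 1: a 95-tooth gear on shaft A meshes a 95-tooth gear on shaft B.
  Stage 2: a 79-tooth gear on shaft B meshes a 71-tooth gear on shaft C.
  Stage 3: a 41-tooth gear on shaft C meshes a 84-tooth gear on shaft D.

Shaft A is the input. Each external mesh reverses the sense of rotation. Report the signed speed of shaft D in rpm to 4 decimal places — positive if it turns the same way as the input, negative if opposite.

Stage 1 [95T→95T]: ω = 322.0000×95/95 = 322.0000 rpm, dir flips to −; running = −322.0000
Stage 2 [79T→71T]: ω = 322.0000×79/71 = 358.2817 rpm, dir flips to +; running = +358.2817
Stage 3 [41T→84T]: ω = 358.2817×41/84 = 174.8756 rpm, dir flips to −; running = −174.8756

-174.8756 rpm (opposite to input, |ω| = 174.8756 rpm)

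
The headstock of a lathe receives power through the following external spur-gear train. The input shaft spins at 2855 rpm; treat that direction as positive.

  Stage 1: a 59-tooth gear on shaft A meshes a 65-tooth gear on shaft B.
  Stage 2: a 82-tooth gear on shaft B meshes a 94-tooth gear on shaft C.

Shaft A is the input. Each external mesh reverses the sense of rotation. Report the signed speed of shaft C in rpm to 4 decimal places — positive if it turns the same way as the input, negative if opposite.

Stage 1 [59T→65T]: ω = 2855.0000×59/65 = 2591.4615 rpm, dir flips to −; running = −2591.4615
Stage 2 [82T→94T]: ω = 2591.4615×82/94 = 2260.6367 rpm, dir flips to +; running = +2260.6367

+2260.6367 rpm (same as input, |ω| = 2260.6367 rpm)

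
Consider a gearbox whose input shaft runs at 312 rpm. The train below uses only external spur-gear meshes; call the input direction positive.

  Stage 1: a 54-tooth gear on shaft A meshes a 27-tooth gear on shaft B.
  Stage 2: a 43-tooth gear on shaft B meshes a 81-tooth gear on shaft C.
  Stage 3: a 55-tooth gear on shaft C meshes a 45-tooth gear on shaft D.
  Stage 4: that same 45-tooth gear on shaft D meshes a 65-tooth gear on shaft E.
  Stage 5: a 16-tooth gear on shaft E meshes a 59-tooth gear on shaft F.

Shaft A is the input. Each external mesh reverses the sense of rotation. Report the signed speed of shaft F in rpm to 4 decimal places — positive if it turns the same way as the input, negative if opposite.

Stage 1 [54T→27T]: ω = 312.0000×54/27 = 624.0000 rpm, dir flips to −; running = −624.0000
Stage 2 [43T→81T]: ω = 624.0000×43/81 = 331.2593 rpm, dir flips to +; running = +331.2593
Stage 3 [55T→45T]: ω = 331.2593×55/45 = 404.8724 rpm, dir flips to −; running = −404.8724
Stage 4 [45T→65T]: ω = 404.8724×45/65 = 280.2963 rpm, dir flips to +; running = +280.2963
Stage 5 [16T→59T]: ω = 280.2963×16/59 = 76.0126 rpm, dir flips to −; running = −76.0126

-76.0126 rpm (opposite to input, |ω| = 76.0126 rpm)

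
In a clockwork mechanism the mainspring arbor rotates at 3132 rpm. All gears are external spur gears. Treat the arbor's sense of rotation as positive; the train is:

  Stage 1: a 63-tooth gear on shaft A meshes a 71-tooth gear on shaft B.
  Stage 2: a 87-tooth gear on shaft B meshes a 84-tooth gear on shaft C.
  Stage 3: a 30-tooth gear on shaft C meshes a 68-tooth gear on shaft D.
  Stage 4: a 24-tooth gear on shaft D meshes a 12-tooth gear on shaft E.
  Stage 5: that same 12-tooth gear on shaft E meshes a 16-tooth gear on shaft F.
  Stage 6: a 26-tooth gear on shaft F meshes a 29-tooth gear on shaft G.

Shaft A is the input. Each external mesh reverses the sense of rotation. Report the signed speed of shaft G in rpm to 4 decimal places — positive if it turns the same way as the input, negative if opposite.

Stage 1 [63T→71T]: ω = 3132.0000×63/71 = 2779.0986 rpm, dir flips to −; running = −2779.0986
Stage 2 [87T→84T]: ω = 2779.0986×87/84 = 2878.3521 rpm, dir flips to +; running = +2878.3521
Stage 3 [30T→68T]: ω = 2878.3521×30/68 = 1269.8612 rpm, dir flips to −; running = −1269.8612
Stage 4 [24T→12T]: ω = 1269.8612×24/12 = 2539.7225 rpm, dir flips to +; running = +2539.7225
Stage 5 [12T→16T]: ω = 2539.7225×12/16 = 1904.7918 rpm, dir flips to −; running = −1904.7918
Stage 6 [26T→29T]: ω = 1904.7918×26/29 = 1707.7444 rpm, dir flips to +; running = +1707.7444

+1707.7444 rpm (same as input, |ω| = 1707.7444 rpm)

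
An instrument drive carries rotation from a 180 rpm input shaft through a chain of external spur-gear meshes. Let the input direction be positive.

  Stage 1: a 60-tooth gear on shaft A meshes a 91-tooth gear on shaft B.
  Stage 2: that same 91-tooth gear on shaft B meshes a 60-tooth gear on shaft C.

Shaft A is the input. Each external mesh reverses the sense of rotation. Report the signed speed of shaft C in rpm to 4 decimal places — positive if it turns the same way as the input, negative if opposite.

Stage 1 [60T→91T]: ω = 180.0000×60/91 = 118.6813 rpm, dir flips to −; running = −118.6813
Stage 2 [91T→60T]: ω = 118.6813×91/60 = 180.0000 rpm, dir flips to +; running = +180.0000

+180.0000 rpm (same as input, |ω| = 180.0000 rpm)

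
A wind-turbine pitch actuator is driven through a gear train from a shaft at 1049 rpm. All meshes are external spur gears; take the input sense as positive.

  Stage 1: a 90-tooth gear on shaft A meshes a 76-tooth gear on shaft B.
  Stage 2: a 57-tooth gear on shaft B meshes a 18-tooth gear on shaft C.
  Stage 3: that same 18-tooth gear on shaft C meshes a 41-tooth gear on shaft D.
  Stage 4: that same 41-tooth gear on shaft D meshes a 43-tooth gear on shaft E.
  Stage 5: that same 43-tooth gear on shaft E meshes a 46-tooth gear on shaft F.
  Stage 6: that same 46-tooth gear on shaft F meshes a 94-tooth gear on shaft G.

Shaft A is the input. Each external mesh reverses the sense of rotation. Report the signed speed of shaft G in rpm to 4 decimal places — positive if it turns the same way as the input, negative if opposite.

+753.2713 rpm (same as input, |ω| = 753.2713 rpm)

Stage 1 [90T→76T]: ω = 1049.0000×90/76 = 1242.2368 rpm, dir flips to −; running = −1242.2368
Stage 2 [57T→18T]: ω = 1242.2368×57/18 = 3933.7500 rpm, dir flips to +; running = +3933.7500
Stage 3 [18T→41T]: ω = 3933.7500×18/41 = 1727.0122 rpm, dir flips to −; running = −1727.0122
Stage 4 [41T→43T]: ω = 1727.0122×41/43 = 1646.6860 rpm, dir flips to +; running = +1646.6860
Stage 5 [43T→46T]: ω = 1646.6860×43/46 = 1539.2935 rpm, dir flips to −; running = −1539.2935
Stage 6 [46T→94T]: ω = 1539.2935×46/94 = 753.2713 rpm, dir flips to +; running = +753.2713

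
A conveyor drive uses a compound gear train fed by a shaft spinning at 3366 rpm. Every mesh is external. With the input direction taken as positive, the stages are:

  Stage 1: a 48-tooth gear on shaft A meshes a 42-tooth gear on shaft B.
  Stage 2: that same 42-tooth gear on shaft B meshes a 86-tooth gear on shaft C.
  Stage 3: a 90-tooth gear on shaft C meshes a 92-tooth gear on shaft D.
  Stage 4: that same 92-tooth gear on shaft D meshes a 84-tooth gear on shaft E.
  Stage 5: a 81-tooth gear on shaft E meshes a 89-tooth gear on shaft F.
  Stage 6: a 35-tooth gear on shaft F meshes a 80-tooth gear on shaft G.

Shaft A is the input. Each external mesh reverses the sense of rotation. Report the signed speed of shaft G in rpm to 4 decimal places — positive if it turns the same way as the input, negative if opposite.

Stage 1 [48T→42T]: ω = 3366.0000×48/42 = 3846.8571 rpm, dir flips to −; running = −3846.8571
Stage 2 [42T→86T]: ω = 3846.8571×42/86 = 1878.6977 rpm, dir flips to +; running = +1878.6977
Stage 3 [90T→92T]: ω = 1878.6977×90/92 = 1837.8564 rpm, dir flips to −; running = −1837.8564
Stage 4 [92T→84T]: ω = 1837.8564×92/84 = 2012.8904 rpm, dir flips to +; running = +2012.8904
Stage 5 [81T→89T]: ω = 2012.8904×81/89 = 1831.9564 rpm, dir flips to −; running = −1831.9564
Stage 6 [35T→80T]: ω = 1831.9564×35/80 = 801.4809 rpm, dir flips to +; running = +801.4809

+801.4809 rpm (same as input, |ω| = 801.4809 rpm)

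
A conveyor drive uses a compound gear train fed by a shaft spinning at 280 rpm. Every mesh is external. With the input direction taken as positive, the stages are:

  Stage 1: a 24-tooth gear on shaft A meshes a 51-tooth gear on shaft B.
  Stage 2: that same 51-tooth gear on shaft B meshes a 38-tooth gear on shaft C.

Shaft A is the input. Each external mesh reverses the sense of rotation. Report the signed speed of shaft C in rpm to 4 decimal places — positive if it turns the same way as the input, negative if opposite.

Stage 1 [24T→51T]: ω = 280.0000×24/51 = 131.7647 rpm, dir flips to −; running = −131.7647
Stage 2 [51T→38T]: ω = 131.7647×51/38 = 176.8421 rpm, dir flips to +; running = +176.8421

+176.8421 rpm (same as input, |ω| = 176.8421 rpm)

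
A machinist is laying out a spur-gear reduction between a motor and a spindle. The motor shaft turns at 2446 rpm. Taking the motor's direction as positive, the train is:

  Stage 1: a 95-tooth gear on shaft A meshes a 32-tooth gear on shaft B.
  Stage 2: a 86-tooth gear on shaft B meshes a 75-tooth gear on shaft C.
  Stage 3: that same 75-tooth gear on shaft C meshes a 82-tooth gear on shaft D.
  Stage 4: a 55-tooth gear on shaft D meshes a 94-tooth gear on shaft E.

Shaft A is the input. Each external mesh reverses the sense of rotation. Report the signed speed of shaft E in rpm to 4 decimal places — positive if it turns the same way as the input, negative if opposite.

+4456.0445 rpm (same as input, |ω| = 4456.0445 rpm)

Stage 1 [95T→32T]: ω = 2446.0000×95/32 = 7261.5625 rpm, dir flips to −; running = −7261.5625
Stage 2 [86T→75T]: ω = 7261.5625×86/75 = 8326.5917 rpm, dir flips to +; running = +8326.5917
Stage 3 [75T→82T]: ω = 8326.5917×75/82 = 7615.7851 rpm, dir flips to −; running = −7615.7851
Stage 4 [55T→94T]: ω = 7615.7851×55/94 = 4456.0445 rpm, dir flips to +; running = +4456.0445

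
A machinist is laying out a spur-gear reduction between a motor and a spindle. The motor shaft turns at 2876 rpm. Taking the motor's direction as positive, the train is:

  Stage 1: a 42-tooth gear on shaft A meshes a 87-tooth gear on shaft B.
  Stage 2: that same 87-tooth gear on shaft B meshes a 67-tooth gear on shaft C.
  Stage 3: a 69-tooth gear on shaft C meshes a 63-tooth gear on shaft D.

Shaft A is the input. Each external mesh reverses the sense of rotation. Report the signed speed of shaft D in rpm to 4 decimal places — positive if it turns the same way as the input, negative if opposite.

-1974.5672 rpm (opposite to input, |ω| = 1974.5672 rpm)

Stage 1 [42T→87T]: ω = 2876.0000×42/87 = 1388.4138 rpm, dir flips to −; running = −1388.4138
Stage 2 [87T→67T]: ω = 1388.4138×87/67 = 1802.8657 rpm, dir flips to +; running = +1802.8657
Stage 3 [69T→63T]: ω = 1802.8657×69/63 = 1974.5672 rpm, dir flips to −; running = −1974.5672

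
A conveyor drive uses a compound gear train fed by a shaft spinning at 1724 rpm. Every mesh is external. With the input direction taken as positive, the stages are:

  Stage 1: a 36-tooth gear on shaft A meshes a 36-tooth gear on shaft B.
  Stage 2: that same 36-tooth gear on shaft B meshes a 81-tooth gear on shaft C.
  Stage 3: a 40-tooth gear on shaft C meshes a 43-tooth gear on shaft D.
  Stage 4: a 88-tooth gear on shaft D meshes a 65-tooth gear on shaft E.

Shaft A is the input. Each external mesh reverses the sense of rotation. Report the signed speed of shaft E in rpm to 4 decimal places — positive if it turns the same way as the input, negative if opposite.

+964.9740 rpm (same as input, |ω| = 964.9740 rpm)

Stage 1 [36T→36T]: ω = 1724.0000×36/36 = 1724.0000 rpm, dir flips to −; running = −1724.0000
Stage 2 [36T→81T]: ω = 1724.0000×36/81 = 766.2222 rpm, dir flips to +; running = +766.2222
Stage 3 [40T→43T]: ω = 766.2222×40/43 = 712.7649 rpm, dir flips to −; running = −712.7649
Stage 4 [88T→65T]: ω = 712.7649×88/65 = 964.9740 rpm, dir flips to +; running = +964.9740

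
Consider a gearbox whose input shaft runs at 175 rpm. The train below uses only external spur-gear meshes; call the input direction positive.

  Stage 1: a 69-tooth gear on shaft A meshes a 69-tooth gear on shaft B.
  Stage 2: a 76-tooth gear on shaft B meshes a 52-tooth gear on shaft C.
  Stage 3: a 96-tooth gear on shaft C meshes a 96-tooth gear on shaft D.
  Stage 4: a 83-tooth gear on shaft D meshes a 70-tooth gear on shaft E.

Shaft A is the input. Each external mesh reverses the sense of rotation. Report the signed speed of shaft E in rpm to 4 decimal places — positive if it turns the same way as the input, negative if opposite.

Stage 1 [69T→69T]: ω = 175.0000×69/69 = 175.0000 rpm, dir flips to −; running = −175.0000
Stage 2 [76T→52T]: ω = 175.0000×76/52 = 255.7692 rpm, dir flips to +; running = +255.7692
Stage 3 [96T→96T]: ω = 255.7692×96/96 = 255.7692 rpm, dir flips to −; running = −255.7692
Stage 4 [83T→70T]: ω = 255.7692×83/70 = 303.2692 rpm, dir flips to +; running = +303.2692

+303.2692 rpm (same as input, |ω| = 303.2692 rpm)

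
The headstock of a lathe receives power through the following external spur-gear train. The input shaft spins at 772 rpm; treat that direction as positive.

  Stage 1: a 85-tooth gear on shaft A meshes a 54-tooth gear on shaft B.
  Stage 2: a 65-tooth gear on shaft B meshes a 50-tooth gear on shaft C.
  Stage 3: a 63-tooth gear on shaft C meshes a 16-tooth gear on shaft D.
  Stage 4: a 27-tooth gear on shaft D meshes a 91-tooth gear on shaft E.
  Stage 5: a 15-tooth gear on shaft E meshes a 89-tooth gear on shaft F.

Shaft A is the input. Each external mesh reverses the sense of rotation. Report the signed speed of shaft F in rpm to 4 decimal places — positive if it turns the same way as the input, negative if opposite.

-311.0499 rpm (opposite to input, |ω| = 311.0499 rpm)

Stage 1 [85T→54T]: ω = 772.0000×85/54 = 1215.1852 rpm, dir flips to −; running = −1215.1852
Stage 2 [65T→50T]: ω = 1215.1852×65/50 = 1579.7407 rpm, dir flips to +; running = +1579.7407
Stage 3 [63T→16T]: ω = 1579.7407×63/16 = 6220.2292 rpm, dir flips to −; running = −6220.2292
Stage 4 [27T→91T]: ω = 6220.2292×27/91 = 1845.5625 rpm, dir flips to +; running = +1845.5625
Stage 5 [15T→89T]: ω = 1845.5625×15/89 = 311.0499 rpm, dir flips to −; running = −311.0499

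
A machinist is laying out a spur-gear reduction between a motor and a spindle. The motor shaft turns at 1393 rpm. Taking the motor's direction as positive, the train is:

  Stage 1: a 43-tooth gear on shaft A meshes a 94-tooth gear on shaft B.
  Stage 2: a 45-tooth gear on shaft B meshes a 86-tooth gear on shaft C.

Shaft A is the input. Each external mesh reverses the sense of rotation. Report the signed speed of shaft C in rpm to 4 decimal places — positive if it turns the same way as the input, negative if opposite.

Stage 1 [43T→94T]: ω = 1393.0000×43/94 = 637.2234 rpm, dir flips to −; running = −637.2234
Stage 2 [45T→86T]: ω = 637.2234×45/86 = 333.4309 rpm, dir flips to +; running = +333.4309

+333.4309 rpm (same as input, |ω| = 333.4309 rpm)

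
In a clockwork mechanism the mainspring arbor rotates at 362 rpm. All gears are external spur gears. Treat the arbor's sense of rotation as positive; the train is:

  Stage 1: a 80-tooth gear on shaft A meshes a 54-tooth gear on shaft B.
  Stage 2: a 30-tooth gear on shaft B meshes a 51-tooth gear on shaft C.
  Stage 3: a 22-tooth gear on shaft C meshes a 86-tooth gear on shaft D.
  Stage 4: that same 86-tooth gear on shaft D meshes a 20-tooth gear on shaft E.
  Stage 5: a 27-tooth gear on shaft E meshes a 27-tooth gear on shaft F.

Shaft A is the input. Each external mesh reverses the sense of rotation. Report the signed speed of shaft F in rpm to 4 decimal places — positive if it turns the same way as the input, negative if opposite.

Stage 1 [80T→54T]: ω = 362.0000×80/54 = 536.2963 rpm, dir flips to −; running = −536.2963
Stage 2 [30T→51T]: ω = 536.2963×30/51 = 315.4684 rpm, dir flips to +; running = +315.4684
Stage 3 [22T→86T]: ω = 315.4684×22/86 = 80.7012 rpm, dir flips to −; running = −80.7012
Stage 4 [86T→20T]: ω = 80.7012×86/20 = 347.0153 rpm, dir flips to +; running = +347.0153
Stage 5 [27T→27T]: ω = 347.0153×27/27 = 347.0153 rpm, dir flips to −; running = −347.0153

-347.0153 rpm (opposite to input, |ω| = 347.0153 rpm)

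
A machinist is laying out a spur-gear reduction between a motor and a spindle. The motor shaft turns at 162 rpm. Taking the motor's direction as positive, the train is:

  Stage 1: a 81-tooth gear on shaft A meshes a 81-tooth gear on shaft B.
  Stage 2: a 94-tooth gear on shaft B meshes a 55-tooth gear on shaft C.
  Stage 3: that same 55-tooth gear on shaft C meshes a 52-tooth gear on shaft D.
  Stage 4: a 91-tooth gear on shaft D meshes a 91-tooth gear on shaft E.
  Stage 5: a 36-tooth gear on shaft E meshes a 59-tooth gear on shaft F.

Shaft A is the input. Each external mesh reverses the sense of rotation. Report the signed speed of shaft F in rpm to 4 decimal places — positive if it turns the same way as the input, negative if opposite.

Stage 1 [81T→81T]: ω = 162.0000×81/81 = 162.0000 rpm, dir flips to −; running = −162.0000
Stage 2 [94T→55T]: ω = 162.0000×94/55 = 276.8727 rpm, dir flips to +; running = +276.8727
Stage 3 [55T→52T]: ω = 276.8727×55/52 = 292.8462 rpm, dir flips to −; running = −292.8462
Stage 4 [91T→91T]: ω = 292.8462×91/91 = 292.8462 rpm, dir flips to +; running = +292.8462
Stage 5 [36T→59T]: ω = 292.8462×36/59 = 178.6858 rpm, dir flips to −; running = −178.6858

-178.6858 rpm (opposite to input, |ω| = 178.6858 rpm)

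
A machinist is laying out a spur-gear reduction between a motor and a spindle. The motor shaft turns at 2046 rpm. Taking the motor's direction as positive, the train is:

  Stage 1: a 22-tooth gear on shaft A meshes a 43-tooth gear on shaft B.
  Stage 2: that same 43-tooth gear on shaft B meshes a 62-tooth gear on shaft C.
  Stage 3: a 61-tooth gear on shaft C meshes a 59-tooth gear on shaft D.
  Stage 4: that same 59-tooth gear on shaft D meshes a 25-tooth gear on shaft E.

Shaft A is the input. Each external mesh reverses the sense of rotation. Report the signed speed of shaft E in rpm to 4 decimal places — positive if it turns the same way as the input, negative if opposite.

+1771.4400 rpm (same as input, |ω| = 1771.4400 rpm)

Stage 1 [22T→43T]: ω = 2046.0000×22/43 = 1046.7907 rpm, dir flips to −; running = −1046.7907
Stage 2 [43T→62T]: ω = 1046.7907×43/62 = 726.0000 rpm, dir flips to +; running = +726.0000
Stage 3 [61T→59T]: ω = 726.0000×61/59 = 750.6102 rpm, dir flips to −; running = −750.6102
Stage 4 [59T→25T]: ω = 750.6102×59/25 = 1771.4400 rpm, dir flips to +; running = +1771.4400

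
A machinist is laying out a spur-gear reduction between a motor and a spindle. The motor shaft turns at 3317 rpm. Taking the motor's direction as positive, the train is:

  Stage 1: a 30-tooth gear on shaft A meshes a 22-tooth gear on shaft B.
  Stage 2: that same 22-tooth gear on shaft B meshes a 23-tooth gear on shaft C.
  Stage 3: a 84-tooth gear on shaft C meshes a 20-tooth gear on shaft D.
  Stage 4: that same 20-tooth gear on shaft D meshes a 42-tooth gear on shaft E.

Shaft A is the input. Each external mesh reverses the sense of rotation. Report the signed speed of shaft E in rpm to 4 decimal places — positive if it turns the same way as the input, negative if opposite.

Stage 1 [30T→22T]: ω = 3317.0000×30/22 = 4523.1818 rpm, dir flips to −; running = −4523.1818
Stage 2 [22T→23T]: ω = 4523.1818×22/23 = 4326.5217 rpm, dir flips to +; running = +4326.5217
Stage 3 [84T→20T]: ω = 4326.5217×84/20 = 18171.3913 rpm, dir flips to −; running = −18171.3913
Stage 4 [20T→42T]: ω = 18171.3913×20/42 = 8653.0435 rpm, dir flips to +; running = +8653.0435

+8653.0435 rpm (same as input, |ω| = 8653.0435 rpm)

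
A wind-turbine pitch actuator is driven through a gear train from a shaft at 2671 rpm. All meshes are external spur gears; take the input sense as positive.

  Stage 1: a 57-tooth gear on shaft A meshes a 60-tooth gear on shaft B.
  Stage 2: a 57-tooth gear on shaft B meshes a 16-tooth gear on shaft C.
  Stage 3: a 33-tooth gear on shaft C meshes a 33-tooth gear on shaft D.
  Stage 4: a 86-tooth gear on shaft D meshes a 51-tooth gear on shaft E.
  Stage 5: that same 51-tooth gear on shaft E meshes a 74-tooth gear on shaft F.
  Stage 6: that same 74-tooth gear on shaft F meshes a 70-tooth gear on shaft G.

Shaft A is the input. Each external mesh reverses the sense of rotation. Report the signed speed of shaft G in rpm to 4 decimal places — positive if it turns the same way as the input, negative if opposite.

Stage 1 [57T→60T]: ω = 2671.0000×57/60 = 2537.4500 rpm, dir flips to −; running = −2537.4500
Stage 2 [57T→16T]: ω = 2537.4500×57/16 = 9039.6656 rpm, dir flips to +; running = +9039.6656
Stage 3 [33T→33T]: ω = 9039.6656×33/33 = 9039.6656 rpm, dir flips to −; running = −9039.6656
Stage 4 [86T→51T]: ω = 9039.6656×86/51 = 15243.3577 rpm, dir flips to +; running = +15243.3577
Stage 5 [51T→74T]: ω = 15243.3577×51/74 = 10505.5573 rpm, dir flips to −; running = −10505.5573
Stage 6 [74T→70T]: ω = 10505.5573×74/70 = 11105.8749 rpm, dir flips to +; running = +11105.8749

+11105.8749 rpm (same as input, |ω| = 11105.8749 rpm)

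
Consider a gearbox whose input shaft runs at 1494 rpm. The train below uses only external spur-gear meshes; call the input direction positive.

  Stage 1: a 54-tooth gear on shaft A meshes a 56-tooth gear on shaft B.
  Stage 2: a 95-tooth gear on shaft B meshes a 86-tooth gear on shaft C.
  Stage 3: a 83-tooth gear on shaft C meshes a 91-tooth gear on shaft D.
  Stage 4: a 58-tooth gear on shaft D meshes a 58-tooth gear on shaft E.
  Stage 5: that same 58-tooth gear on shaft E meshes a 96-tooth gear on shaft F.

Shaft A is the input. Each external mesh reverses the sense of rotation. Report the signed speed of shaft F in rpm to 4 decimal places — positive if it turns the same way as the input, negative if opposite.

Stage 1 [54T→56T]: ω = 1494.0000×54/56 = 1440.6429 rpm, dir flips to −; running = −1440.6429
Stage 2 [95T→86T]: ω = 1440.6429×95/86 = 1591.4078 rpm, dir flips to +; running = +1591.4078
Stage 3 [83T→91T]: ω = 1591.4078×83/91 = 1451.5038 rpm, dir flips to −; running = −1451.5038
Stage 4 [58T→58T]: ω = 1451.5038×58/58 = 1451.5038 rpm, dir flips to +; running = +1451.5038
Stage 5 [58T→96T]: ω = 1451.5038×58/96 = 876.9502 rpm, dir flips to −; running = −876.9502

-876.9502 rpm (opposite to input, |ω| = 876.9502 rpm)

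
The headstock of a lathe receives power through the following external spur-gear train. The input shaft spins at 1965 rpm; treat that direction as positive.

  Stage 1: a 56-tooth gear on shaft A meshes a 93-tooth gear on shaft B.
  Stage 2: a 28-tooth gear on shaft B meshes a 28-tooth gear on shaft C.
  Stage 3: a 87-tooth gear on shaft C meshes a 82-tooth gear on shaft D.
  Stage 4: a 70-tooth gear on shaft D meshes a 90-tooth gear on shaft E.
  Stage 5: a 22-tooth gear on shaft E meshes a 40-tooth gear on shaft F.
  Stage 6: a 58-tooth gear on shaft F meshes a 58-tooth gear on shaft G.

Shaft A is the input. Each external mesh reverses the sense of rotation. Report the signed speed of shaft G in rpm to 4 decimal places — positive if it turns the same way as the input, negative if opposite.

Stage 1 [56T→93T]: ω = 1965.0000×56/93 = 1183.2258 rpm, dir flips to −; running = −1183.2258
Stage 2 [28T→28T]: ω = 1183.2258×28/28 = 1183.2258 rpm, dir flips to +; running = +1183.2258
Stage 3 [87T→82T]: ω = 1183.2258×87/82 = 1255.3737 rpm, dir flips to −; running = −1255.3737
Stage 4 [70T→90T]: ω = 1255.3737×70/90 = 976.4018 rpm, dir flips to +; running = +976.4018
Stage 5 [22T→40T]: ω = 976.4018×22/40 = 537.0210 rpm, dir flips to −; running = −537.0210
Stage 6 [58T→58T]: ω = 537.0210×58/58 = 537.0210 rpm, dir flips to +; running = +537.0210

+537.0210 rpm (same as input, |ω| = 537.0210 rpm)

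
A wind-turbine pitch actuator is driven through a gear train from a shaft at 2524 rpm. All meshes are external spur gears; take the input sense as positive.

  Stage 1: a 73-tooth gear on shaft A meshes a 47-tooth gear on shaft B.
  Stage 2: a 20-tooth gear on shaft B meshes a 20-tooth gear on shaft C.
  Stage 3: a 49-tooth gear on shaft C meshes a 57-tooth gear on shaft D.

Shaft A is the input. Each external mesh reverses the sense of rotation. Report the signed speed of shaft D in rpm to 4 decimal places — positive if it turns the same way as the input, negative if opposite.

Stage 1 [73T→47T]: ω = 2524.0000×73/47 = 3920.2553 rpm, dir flips to −; running = −3920.2553
Stage 2 [20T→20T]: ω = 3920.2553×20/20 = 3920.2553 rpm, dir flips to +; running = +3920.2553
Stage 3 [49T→57T]: ω = 3920.2553×49/57 = 3370.0440 rpm, dir flips to −; running = −3370.0440

-3370.0440 rpm (opposite to input, |ω| = 3370.0440 rpm)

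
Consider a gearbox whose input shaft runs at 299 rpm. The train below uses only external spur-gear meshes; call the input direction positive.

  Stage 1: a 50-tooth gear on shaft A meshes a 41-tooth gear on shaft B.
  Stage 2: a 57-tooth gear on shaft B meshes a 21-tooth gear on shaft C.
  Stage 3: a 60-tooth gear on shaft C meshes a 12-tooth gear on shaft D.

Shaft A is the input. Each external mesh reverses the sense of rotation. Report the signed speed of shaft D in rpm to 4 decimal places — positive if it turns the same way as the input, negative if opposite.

Stage 1 [50T→41T]: ω = 299.0000×50/41 = 364.6341 rpm, dir flips to −; running = −364.6341
Stage 2 [57T→21T]: ω = 364.6341×57/21 = 989.7213 rpm, dir flips to +; running = +989.7213
Stage 3 [60T→12T]: ω = 989.7213×60/12 = 4948.6063 rpm, dir flips to −; running = −4948.6063

-4948.6063 rpm (opposite to input, |ω| = 4948.6063 rpm)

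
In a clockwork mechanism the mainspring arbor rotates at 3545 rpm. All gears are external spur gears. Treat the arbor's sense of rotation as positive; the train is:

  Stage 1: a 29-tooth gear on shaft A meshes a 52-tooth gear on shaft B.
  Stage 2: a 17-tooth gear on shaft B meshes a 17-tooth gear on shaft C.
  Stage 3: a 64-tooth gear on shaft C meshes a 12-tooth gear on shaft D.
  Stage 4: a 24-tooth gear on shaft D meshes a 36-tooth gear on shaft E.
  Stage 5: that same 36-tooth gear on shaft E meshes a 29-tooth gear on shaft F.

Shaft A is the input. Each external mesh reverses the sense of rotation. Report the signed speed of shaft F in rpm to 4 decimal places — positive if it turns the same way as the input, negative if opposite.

Stage 1 [29T→52T]: ω = 3545.0000×29/52 = 1977.0192 rpm, dir flips to −; running = −1977.0192
Stage 2 [17T→17T]: ω = 1977.0192×17/17 = 1977.0192 rpm, dir flips to +; running = +1977.0192
Stage 3 [64T→12T]: ω = 1977.0192×64/12 = 10544.1026 rpm, dir flips to −; running = −10544.1026
Stage 4 [24T→36T]: ω = 10544.1026×24/36 = 7029.4017 rpm, dir flips to +; running = +7029.4017
Stage 5 [36T→29T]: ω = 7029.4017×36/29 = 8726.1538 rpm, dir flips to −; running = −8726.1538

-8726.1538 rpm (opposite to input, |ω| = 8726.1538 rpm)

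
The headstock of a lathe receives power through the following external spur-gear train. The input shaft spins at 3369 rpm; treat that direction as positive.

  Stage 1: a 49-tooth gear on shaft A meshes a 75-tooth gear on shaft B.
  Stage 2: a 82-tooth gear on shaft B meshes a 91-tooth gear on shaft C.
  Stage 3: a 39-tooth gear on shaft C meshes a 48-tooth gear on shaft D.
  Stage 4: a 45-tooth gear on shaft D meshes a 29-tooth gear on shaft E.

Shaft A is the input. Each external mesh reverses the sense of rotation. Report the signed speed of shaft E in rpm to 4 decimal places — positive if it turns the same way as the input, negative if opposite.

+2500.6112 rpm (same as input, |ω| = 2500.6112 rpm)

Stage 1 [49T→75T]: ω = 3369.0000×49/75 = 2201.0800 rpm, dir flips to −; running = −2201.0800
Stage 2 [82T→91T]: ω = 2201.0800×82/91 = 1983.3908 rpm, dir flips to +; running = +1983.3908
Stage 3 [39T→48T]: ω = 1983.3908×39/48 = 1611.5050 rpm, dir flips to −; running = −1611.5050
Stage 4 [45T→29T]: ω = 1611.5050×45/29 = 2500.6112 rpm, dir flips to +; running = +2500.6112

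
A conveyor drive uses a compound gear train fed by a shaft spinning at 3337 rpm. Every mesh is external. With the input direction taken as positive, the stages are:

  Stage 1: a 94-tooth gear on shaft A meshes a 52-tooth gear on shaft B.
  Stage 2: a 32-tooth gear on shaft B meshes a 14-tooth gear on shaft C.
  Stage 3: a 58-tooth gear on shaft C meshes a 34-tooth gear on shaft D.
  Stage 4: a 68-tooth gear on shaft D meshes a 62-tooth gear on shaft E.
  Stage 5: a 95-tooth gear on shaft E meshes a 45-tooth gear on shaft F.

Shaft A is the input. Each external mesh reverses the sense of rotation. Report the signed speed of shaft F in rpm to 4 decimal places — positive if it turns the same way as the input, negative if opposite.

-54460.3027 rpm (opposite to input, |ω| = 54460.3027 rpm)

Stage 1 [94T→52T]: ω = 3337.0000×94/52 = 6032.2692 rpm, dir flips to −; running = −6032.2692
Stage 2 [32T→14T]: ω = 6032.2692×32/14 = 13788.0440 rpm, dir flips to +; running = +13788.0440
Stage 3 [58T→34T]: ω = 13788.0440×58/34 = 23520.7809 rpm, dir flips to −; running = −23520.7809
Stage 4 [68T→62T]: ω = 23520.7809×68/62 = 25796.9855 rpm, dir flips to +; running = +25796.9855
Stage 5 [95T→45T]: ω = 25796.9855×95/45 = 54460.3027 rpm, dir flips to −; running = −54460.3027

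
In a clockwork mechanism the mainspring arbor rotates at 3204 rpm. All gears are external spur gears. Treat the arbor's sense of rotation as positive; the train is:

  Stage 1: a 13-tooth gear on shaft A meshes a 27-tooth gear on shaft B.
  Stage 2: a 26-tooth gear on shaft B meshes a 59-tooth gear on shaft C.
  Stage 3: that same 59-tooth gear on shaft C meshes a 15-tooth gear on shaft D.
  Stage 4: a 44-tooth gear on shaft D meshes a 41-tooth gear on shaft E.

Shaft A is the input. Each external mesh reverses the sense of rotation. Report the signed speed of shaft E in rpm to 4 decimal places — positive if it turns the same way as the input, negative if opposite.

+2869.6108 rpm (same as input, |ω| = 2869.6108 rpm)

Stage 1 [13T→27T]: ω = 3204.0000×13/27 = 1542.6667 rpm, dir flips to −; running = −1542.6667
Stage 2 [26T→59T]: ω = 1542.6667×26/59 = 679.8192 rpm, dir flips to +; running = +679.8192
Stage 3 [59T→15T]: ω = 679.8192×59/15 = 2673.9556 rpm, dir flips to −; running = −2673.9556
Stage 4 [44T→41T]: ω = 2673.9556×44/41 = 2869.6108 rpm, dir flips to +; running = +2869.6108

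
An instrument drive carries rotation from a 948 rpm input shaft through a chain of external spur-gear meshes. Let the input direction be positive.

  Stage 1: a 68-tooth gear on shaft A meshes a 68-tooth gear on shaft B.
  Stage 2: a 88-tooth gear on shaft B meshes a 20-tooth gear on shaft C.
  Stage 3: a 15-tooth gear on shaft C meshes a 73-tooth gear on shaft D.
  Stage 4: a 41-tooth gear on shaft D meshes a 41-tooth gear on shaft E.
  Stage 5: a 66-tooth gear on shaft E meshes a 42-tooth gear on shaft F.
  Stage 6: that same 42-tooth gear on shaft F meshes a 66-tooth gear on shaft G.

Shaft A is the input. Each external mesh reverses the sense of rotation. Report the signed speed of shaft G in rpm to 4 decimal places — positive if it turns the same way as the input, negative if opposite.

+857.0959 rpm (same as input, |ω| = 857.0959 rpm)

Stage 1 [68T→68T]: ω = 948.0000×68/68 = 948.0000 rpm, dir flips to −; running = −948.0000
Stage 2 [88T→20T]: ω = 948.0000×88/20 = 4171.2000 rpm, dir flips to +; running = +4171.2000
Stage 3 [15T→73T]: ω = 4171.2000×15/73 = 857.0959 rpm, dir flips to −; running = −857.0959
Stage 4 [41T→41T]: ω = 857.0959×41/41 = 857.0959 rpm, dir flips to +; running = +857.0959
Stage 5 [66T→42T]: ω = 857.0959×66/42 = 1346.8650 rpm, dir flips to −; running = −1346.8650
Stage 6 [42T→66T]: ω = 1346.8650×42/66 = 857.0959 rpm, dir flips to +; running = +857.0959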